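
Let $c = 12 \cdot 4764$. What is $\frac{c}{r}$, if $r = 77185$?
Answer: $\frac{57168}{77185} \approx 0.74066$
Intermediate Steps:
$c = 57168$
$\frac{c}{r} = \frac{57168}{77185}$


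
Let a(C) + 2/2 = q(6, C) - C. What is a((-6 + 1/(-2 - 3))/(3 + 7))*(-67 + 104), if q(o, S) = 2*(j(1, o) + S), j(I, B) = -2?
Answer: -10397/50 ≈ -207.94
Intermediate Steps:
q(o, S) = -4 + 2*S (q(o, S) = 2*(-2 + S) = -4 + 2*S)
a(C) = -5 + C (a(C) = -1 + ((-4 + 2*C) - C) = -1 + (-4 + C) = -5 + C)
a((-6 + 1/(-2 - 3))/(3 + 7))*(-67 + 104) = (-5 + (-6 + 1/(-2 - 3))/(3 + 7))*(-67 + 104) = (-5 + (-6 + 1/(-5))/10)*37 = (-5 + (-6 - 1/5)*(1/10))*37 = (-5 - 31/5*1/10)*37 = (-5 - 31/50)*37 = -281/50*37 = -10397/50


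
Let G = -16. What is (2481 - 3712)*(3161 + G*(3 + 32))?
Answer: -3201831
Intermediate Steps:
(2481 - 3712)*(3161 + G*(3 + 32)) = (2481 - 3712)*(3161 - 16*(3 + 32)) = -1231*(3161 - 16*35) = -1231*(3161 - 560) = -1231*2601 = -3201831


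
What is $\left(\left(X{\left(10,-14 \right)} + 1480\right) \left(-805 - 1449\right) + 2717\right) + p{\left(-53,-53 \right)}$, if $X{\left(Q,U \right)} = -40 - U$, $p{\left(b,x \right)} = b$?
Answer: $-3274652$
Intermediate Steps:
$\left(\left(X{\left(10,-14 \right)} + 1480\right) \left(-805 - 1449\right) + 2717\right) + p{\left(-53,-53 \right)} = \left(\left(\left(-40 - -14\right) + 1480\right) \left(-805 - 1449\right) + 2717\right) - 53 = \left(\left(\left(-40 + 14\right) + 1480\right) \left(-2254\right) + 2717\right) - 53 = \left(\left(-26 + 1480\right) \left(-2254\right) + 2717\right) - 53 = \left(1454 \left(-2254\right) + 2717\right) - 53 = \left(-3277316 + 2717\right) - 53 = -3274599 - 53 = -3274652$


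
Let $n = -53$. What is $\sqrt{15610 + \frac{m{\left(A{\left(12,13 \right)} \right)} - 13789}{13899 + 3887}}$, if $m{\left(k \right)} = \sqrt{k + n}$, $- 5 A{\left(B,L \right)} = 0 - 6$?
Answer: $\frac{\sqrt{123446254610150 + 88930 i \sqrt{1295}}}{88930} \approx 124.94 + 1.6194 \cdot 10^{-6} i$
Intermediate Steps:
$A{\left(B,L \right)} = \frac{6}{5}$ ($A{\left(B,L \right)} = - \frac{0 - 6}{5} = \left(- \frac{1}{5}\right) \left(-6\right) = \frac{6}{5}$)
$m{\left(k \right)} = \sqrt{-53 + k}$ ($m{\left(k \right)} = \sqrt{k - 53} = \sqrt{-53 + k}$)
$\sqrt{15610 + \frac{m{\left(A{\left(12,13 \right)} \right)} - 13789}{13899 + 3887}} = \sqrt{15610 + \frac{\sqrt{-53 + \frac{6}{5}} - 13789}{13899 + 3887}} = \sqrt{15610 + \frac{\sqrt{- \frac{259}{5}} - 13789}{17786}} = \sqrt{15610 + \left(\frac{i \sqrt{1295}}{5} - 13789\right) \frac{1}{17786}} = \sqrt{15610 + \left(-13789 + \frac{i \sqrt{1295}}{5}\right) \frac{1}{17786}} = \sqrt{15610 - \left(\frac{13789}{17786} - \frac{i \sqrt{1295}}{88930}\right)} = \sqrt{\frac{277625671}{17786} + \frac{i \sqrt{1295}}{88930}}$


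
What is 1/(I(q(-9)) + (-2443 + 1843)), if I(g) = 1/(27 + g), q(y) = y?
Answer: -18/10799 ≈ -0.0016668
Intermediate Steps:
1/(I(q(-9)) + (-2443 + 1843)) = 1/(1/(27 - 9) + (-2443 + 1843)) = 1/(1/18 - 600) = 1/(-10799/18) = -18/10799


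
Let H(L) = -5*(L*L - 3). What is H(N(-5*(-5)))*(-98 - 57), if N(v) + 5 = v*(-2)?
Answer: 2342050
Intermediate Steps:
N(v) = -5 - 2*v (N(v) = -5 + v*(-2) = -5 - 2*v)
H(L) = 15 - 5*L² (H(L) = -5*(L² - 3) = -5*(-3 + L²) = 15 - 5*L²)
H(N(-5*(-5)))*(-98 - 57) = (15 - 5*(-5 - (-10)*(-5))²)*(-98 - 57) = (15 - 5*(-5 - 2*25)²)*(-155) = (15 - 5*(-5 - 50)²)*(-155) = (15 - 5*(-55)²)*(-155) = (15 - 5*3025)*(-155) = (15 - 15125)*(-155) = -15110*(-155) = 2342050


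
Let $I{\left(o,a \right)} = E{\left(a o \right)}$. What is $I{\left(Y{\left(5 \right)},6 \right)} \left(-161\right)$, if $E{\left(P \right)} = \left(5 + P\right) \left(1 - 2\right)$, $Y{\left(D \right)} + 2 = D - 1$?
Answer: $2737$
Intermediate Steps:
$Y{\left(D \right)} = -3 + D$ ($Y{\left(D \right)} = -2 + \left(D - 1\right) = -2 + \left(-1 + D\right) = -3 + D$)
$E{\left(P \right)} = -5 - P$ ($E{\left(P \right)} = \left(5 + P\right) \left(-1\right) = -5 - P$)
$I{\left(o,a \right)} = -5 - a o$
$I{\left(Y{\left(5 \right)},6 \right)} \left(-161\right) = \left(-5 - 6 \left(-3 + 5\right)\right) \left(-161\right) = \left(-5 - 6 \cdot 2\right) \left(-161\right) = \left(-5 - 12\right) \left(-161\right) = \left(-17\right) \left(-161\right) = 2737$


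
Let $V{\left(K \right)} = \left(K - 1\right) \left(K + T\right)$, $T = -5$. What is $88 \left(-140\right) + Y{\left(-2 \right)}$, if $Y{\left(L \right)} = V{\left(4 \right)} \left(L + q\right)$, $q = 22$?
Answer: $-12380$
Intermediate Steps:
$V{\left(K \right)} = \left(-1 + K\right) \left(-5 + K\right)$ ($V{\left(K \right)} = \left(K - 1\right) \left(K - 5\right) = \left(-1 + K\right) \left(-5 + K\right)$)
$Y{\left(L \right)} = -66 - 3 L$ ($Y{\left(L \right)} = \left(5 + 4^{2} - 24\right) \left(L + 22\right) = \left(5 + 16 - 24\right) \left(22 + L\right) = - 3 \left(22 + L\right) = -66 - 3 L$)
$88 \left(-140\right) + Y{\left(-2 \right)} = 88 \left(-140\right) - 60 = -12320 + \left(-66 + 6\right) = -12320 - 60 = -12380$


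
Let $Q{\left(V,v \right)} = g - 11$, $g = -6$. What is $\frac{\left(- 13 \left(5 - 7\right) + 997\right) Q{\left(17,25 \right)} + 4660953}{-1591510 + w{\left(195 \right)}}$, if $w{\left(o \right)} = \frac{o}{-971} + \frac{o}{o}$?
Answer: $- \frac{107354731}{36794177} \approx -2.9177$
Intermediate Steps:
$Q{\left(V,v \right)} = -17$ ($Q{\left(V,v \right)} = -6 - 11 = -17$)
$w{\left(o \right)} = 1 - \frac{o}{971}$ ($w{\left(o \right)} = o \left(- \frac{1}{971}\right) + 1 = - \frac{o}{971} + 1 = 1 - \frac{o}{971}$)
$\frac{\left(- 13 \left(5 - 7\right) + 997\right) Q{\left(17,25 \right)} + 4660953}{-1591510 + w{\left(195 \right)}} = \frac{\left(- 13 \left(5 - 7\right) + 997\right) \left(-17\right) + 4660953}{-1591510 + \left(1 - \frac{195}{971}\right)} = \frac{\left(\left(-13\right) \left(-2\right) + 997\right) \left(-17\right) + 4660953}{-1591510 + \left(1 - \frac{195}{971}\right)} = \frac{\left(26 + 997\right) \left(-17\right) + 4660953}{-1591510 + \frac{776}{971}} = \frac{1023 \left(-17\right) + 4660953}{- \frac{1545355434}{971}} = \left(-17391 + 4660953\right) \left(- \frac{971}{1545355434}\right) = 4643562 \left(- \frac{971}{1545355434}\right) = - \frac{107354731}{36794177}$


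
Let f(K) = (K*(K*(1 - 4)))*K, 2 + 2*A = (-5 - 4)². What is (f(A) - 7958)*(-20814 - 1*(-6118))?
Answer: 2834088697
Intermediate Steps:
A = 79/2 (A = -1 + (-5 - 4)²/2 = -1 + (½)*(-9)² = -1 + (½)*81 = -1 + 81/2 = 79/2 ≈ 39.500)
f(K) = -3*K³ (f(K) = (K*(K*(-3)))*K = (K*(-3*K))*K = (-3*K²)*K = -3*K³)
(f(A) - 7958)*(-20814 - 1*(-6118)) = (-3*(79/2)³ - 7958)*(-20814 - 1*(-6118)) = (-3*493039/8 - 7958)*(-20814 + 6118) = (-1479117/8 - 7958)*(-14696) = -1542781/8*(-14696) = 2834088697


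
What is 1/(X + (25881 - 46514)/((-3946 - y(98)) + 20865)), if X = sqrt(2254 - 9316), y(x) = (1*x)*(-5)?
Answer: -359199897/2140729231111 - 303073281*I*sqrt(7062)/2140729231111 ≈ -0.00016779 - 0.011897*I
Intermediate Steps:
y(x) = -5*x (y(x) = x*(-5) = -5*x)
X = I*sqrt(7062) (X = sqrt(-7062) = I*sqrt(7062) ≈ 84.036*I)
1/(X + (25881 - 46514)/((-3946 - y(98)) + 20865)) = 1/(I*sqrt(7062) + (25881 - 46514)/((-3946 - (-5)*98) + 20865)) = 1/(I*sqrt(7062) - 20633/((-3946 - 1*(-490)) + 20865)) = 1/(I*sqrt(7062) - 20633/((-3946 + 490) + 20865)) = 1/(I*sqrt(7062) - 20633/(-3456 + 20865)) = 1/(I*sqrt(7062) - 20633/17409) = 1/(-20633/17409 + I*sqrt(7062))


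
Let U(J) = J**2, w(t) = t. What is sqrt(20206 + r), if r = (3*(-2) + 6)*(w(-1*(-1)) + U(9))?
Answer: sqrt(20206) ≈ 142.15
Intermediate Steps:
r = 0 (r = (3*(-2) + 6)*(-1*(-1) + 9**2) = (-6 + 6)*(1 + 81) = 0*82 = 0)
sqrt(20206 + r) = sqrt(20206 + 0) = sqrt(20206)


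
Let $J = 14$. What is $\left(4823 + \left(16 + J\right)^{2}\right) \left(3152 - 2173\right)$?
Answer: $5602817$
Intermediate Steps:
$\left(4823 + \left(16 + J\right)^{2}\right) \left(3152 - 2173\right) = \left(4823 + \left(16 + 14\right)^{2}\right) \left(3152 - 2173\right) = \left(4823 + 30^{2}\right) 979 = \left(4823 + 900\right) 979 = 5723 \cdot 979 = 5602817$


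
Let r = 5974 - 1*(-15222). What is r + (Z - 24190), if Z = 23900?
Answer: 20906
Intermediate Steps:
r = 21196 (r = 5974 + 15222 = 21196)
r + (Z - 24190) = 21196 + (23900 - 24190) = 21196 - 290 = 20906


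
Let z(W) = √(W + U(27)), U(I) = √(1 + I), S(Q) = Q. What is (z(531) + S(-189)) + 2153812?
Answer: 2153623 + √(531 + 2*√7) ≈ 2.1536e+6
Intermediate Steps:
z(W) = √(W + 2*√7) (z(W) = √(W + √(1 + 27)) = √(W + √28) = √(W + 2*√7))
(z(531) + S(-189)) + 2153812 = (√(531 + 2*√7) - 189) + 2153812 = (-189 + √(531 + 2*√7)) + 2153812 = 2153623 + √(531 + 2*√7)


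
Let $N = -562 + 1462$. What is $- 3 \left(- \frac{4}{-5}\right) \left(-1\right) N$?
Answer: $2160$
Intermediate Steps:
$N = 900$
$- 3 \left(- \frac{4}{-5}\right) \left(-1\right) N = - 3 \left(- \frac{4}{-5}\right) \left(-1\right) 900 = - 3 \left(\left(-4\right) \left(- \frac{1}{5}\right)\right) \left(-1\right) 900 = \left(-3\right) \frac{4}{5} \left(-1\right) 900 = \left(- \frac{12}{5}\right) \left(-1\right) 900 = \frac{12}{5} \cdot 900 = 2160$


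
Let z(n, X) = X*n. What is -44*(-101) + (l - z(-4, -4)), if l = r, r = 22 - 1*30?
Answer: 4420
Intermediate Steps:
r = -8 (r = 22 - 30 = -8)
l = -8
-44*(-101) + (l - z(-4, -4)) = -44*(-101) + (-8 - (-4)*(-4)) = 4444 + (-8 - 1*16) = 4444 + (-8 - 16) = 4444 - 24 = 4420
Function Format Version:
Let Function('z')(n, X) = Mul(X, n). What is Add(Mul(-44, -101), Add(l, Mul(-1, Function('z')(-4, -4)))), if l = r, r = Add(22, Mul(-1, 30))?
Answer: 4420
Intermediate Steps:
r = -8 (r = Add(22, -30) = -8)
l = -8
Add(Mul(-44, -101), Add(l, Mul(-1, Function('z')(-4, -4)))) = Add(Mul(-44, -101), Add(-8, Mul(-1, Mul(-4, -4)))) = Add(4444, Add(-8, Mul(-1, 16))) = Add(4444, Add(-8, -16)) = Add(4444, -24) = 4420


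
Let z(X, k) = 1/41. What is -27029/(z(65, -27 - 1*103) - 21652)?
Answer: 1108189/887731 ≈ 1.2483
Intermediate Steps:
z(X, k) = 1/41
-27029/(z(65, -27 - 1*103) - 21652) = -27029/(1/41 - 21652) = -27029/(-887731/41) = -27029*(-41/887731) = 1108189/887731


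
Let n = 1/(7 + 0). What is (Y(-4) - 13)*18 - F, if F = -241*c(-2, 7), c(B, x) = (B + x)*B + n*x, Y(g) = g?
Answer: -2475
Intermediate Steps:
n = ⅐ (n = 1/7 = ⅐ ≈ 0.14286)
c(B, x) = x/7 + B*(B + x) (c(B, x) = (B + x)*B + x/7 = B*(B + x) + x/7 = x/7 + B*(B + x))
F = 2169 (F = -241*((-2)² + (⅐)*7 - 2*7) = -241*(4 + 1 - 14) = -241*(-9) = 2169)
(Y(-4) - 13)*18 - F = (-4 - 13)*18 - 1*2169 = -17*18 - 2169 = -306 - 2169 = -2475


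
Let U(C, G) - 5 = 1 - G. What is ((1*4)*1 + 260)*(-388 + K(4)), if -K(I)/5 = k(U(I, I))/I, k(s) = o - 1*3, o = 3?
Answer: -102432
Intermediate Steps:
U(C, G) = 6 - G (U(C, G) = 5 + (1 - G) = 6 - G)
k(s) = 0 (k(s) = 3 - 1*3 = 3 - 3 = 0)
K(I) = 0 (K(I) = -0/I = -5*0 = 0)
((1*4)*1 + 260)*(-388 + K(4)) = ((1*4)*1 + 260)*(-388 + 0) = (4*1 + 260)*(-388) = (4 + 260)*(-388) = 264*(-388) = -102432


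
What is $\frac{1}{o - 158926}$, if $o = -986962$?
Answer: $- \frac{1}{1145888} \approx -8.7269 \cdot 10^{-7}$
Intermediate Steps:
$\frac{1}{o - 158926} = \frac{1}{-986962 - 158926} = \frac{1}{-1145888} = - \frac{1}{1145888}$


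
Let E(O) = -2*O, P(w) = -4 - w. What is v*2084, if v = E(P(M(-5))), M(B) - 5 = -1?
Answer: 33344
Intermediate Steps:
M(B) = 4 (M(B) = 5 - 1 = 4)
v = 16 (v = -2*(-4 - 1*4) = -2*(-4 - 4) = -2*(-8) = 16)
v*2084 = 16*2084 = 33344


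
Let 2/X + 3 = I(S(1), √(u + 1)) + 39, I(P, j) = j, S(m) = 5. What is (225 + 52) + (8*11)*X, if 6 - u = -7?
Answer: 180725/641 - 88*√14/641 ≈ 281.43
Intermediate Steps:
u = 13 (u = 6 - 1*(-7) = 6 + 7 = 13)
X = 2/(36 + √14) (X = 2/(-3 + (√(13 + 1) + 39)) = 2/(-3 + (√14 + 39)) = 2/(-3 + (39 + √14)) = 2/(36 + √14) ≈ 0.050325)
(225 + 52) + (8*11)*X = (225 + 52) + (8*11)*(36/641 - √14/641) = 277 + 88*(36/641 - √14/641) = 277 + (3168/641 - 88*√14/641) = 180725/641 - 88*√14/641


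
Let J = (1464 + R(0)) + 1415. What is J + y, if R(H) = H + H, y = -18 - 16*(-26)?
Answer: 3277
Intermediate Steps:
y = 398 (y = -18 + 416 = 398)
R(H) = 2*H
J = 2879 (J = (1464 + 2*0) + 1415 = (1464 + 0) + 1415 = 1464 + 1415 = 2879)
J + y = 2879 + 398 = 3277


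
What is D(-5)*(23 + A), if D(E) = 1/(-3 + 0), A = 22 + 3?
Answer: -16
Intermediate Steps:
A = 25
D(E) = -1/3 (D(E) = 1/(-3) = -1/3)
D(-5)*(23 + A) = -(23 + 25)/3 = -1/3*48 = -16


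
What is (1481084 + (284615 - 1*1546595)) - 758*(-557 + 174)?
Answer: 509418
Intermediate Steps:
(1481084 + (284615 - 1*1546595)) - 758*(-557 + 174) = (1481084 + (284615 - 1546595)) - 758*(-383) = (1481084 - 1261980) + 290314 = 219104 + 290314 = 509418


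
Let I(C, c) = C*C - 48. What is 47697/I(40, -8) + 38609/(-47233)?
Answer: 2192951233/73305616 ≈ 29.915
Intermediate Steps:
I(C, c) = -48 + C² (I(C, c) = C² - 48 = -48 + C²)
47697/I(40, -8) + 38609/(-47233) = 47697/(-48 + 40²) + 38609/(-47233) = 47697/(-48 + 1600) + 38609*(-1/47233) = 47697/1552 - 38609/47233 = 2192951233/73305616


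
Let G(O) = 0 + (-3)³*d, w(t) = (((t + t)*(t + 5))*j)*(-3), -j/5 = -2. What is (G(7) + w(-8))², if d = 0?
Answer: 2073600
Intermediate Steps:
j = 10 (j = -5*(-2) = 10)
w(t) = -60*t*(5 + t) (w(t) = (((t + t)*(t + 5))*10)*(-3) = (((2*t)*(5 + t))*10)*(-3) = ((2*t*(5 + t))*10)*(-3) = (20*t*(5 + t))*(-3) = -60*t*(5 + t))
G(O) = 0 (G(O) = 0 + (-3)³*0 = 0 - 27*0 = 0 + 0 = 0)
(G(7) + w(-8))² = (0 - 60*(-8)*(5 - 8))² = (0 - 60*(-8)*(-3))² = (0 - 1440)² = (-1440)² = 2073600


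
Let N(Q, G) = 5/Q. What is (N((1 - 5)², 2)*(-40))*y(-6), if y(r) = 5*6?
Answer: -375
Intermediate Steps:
y(r) = 30
(N((1 - 5)², 2)*(-40))*y(-6) = ((5/((1 - 5)²))*(-40))*30 = ((5/((-4)²))*(-40))*30 = ((5/16)*(-40))*30 = -25/2*30 = -375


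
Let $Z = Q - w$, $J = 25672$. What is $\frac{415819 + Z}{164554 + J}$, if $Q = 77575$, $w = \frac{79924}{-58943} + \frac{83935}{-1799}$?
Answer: $\frac{124877874981}{48141459478} \approx 2.594$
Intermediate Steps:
$w = - \frac{5091163981}{106038457}$ ($w = 79924 \left(- \frac{1}{58943}\right) + 83935 \left(- \frac{1}{1799}\right) = - \frac{79924}{58943} - \frac{83935}{1799} = - \frac{5091163981}{106038457} \approx -48.012$)
$Z = \frac{8231024465756}{106038457}$ ($Z = 77575 - - \frac{5091163981}{106038457} = 77575 + \frac{5091163981}{106038457} = \frac{8231024465756}{106038457} \approx 77623.0$)
$\frac{415819 + Z}{164554 + J} = \frac{415819 + \frac{8231024465756}{106038457}}{164554 + 25672} = \frac{52323829617039}{106038457 \cdot 190226} = \frac{52323829617039}{106038457} \cdot \frac{1}{190226} = \frac{124877874981}{48141459478}$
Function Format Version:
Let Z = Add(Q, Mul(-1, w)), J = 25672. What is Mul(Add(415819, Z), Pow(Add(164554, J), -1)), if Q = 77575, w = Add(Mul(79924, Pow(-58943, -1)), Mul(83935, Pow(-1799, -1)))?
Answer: Rational(124877874981, 48141459478) ≈ 2.5940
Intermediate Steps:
w = Rational(-5091163981, 106038457) (w = Add(Mul(79924, Rational(-1, 58943)), Mul(83935, Rational(-1, 1799))) = Add(Rational(-79924, 58943), Rational(-83935, 1799)) = Rational(-5091163981, 106038457) ≈ -48.012)
Z = Rational(8231024465756, 106038457) (Z = Add(77575, Mul(-1, Rational(-5091163981, 106038457))) = Add(77575, Rational(5091163981, 106038457)) = Rational(8231024465756, 106038457) ≈ 77623.)
Mul(Add(415819, Z), Pow(Add(164554, J), -1)) = Mul(Add(415819, Rational(8231024465756, 106038457)), Pow(Add(164554, 25672), -1)) = Mul(Rational(52323829617039, 106038457), Pow(190226, -1)) = Mul(Rational(52323829617039, 106038457), Rational(1, 190226)) = Rational(124877874981, 48141459478)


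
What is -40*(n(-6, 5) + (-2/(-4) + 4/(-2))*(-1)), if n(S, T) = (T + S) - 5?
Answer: 180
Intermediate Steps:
n(S, T) = -5 + S + T (n(S, T) = (S + T) - 5 = -5 + S + T)
-40*(n(-6, 5) + (-2/(-4) + 4/(-2))*(-1)) = -40*((-5 - 6 + 5) + (-2/(-4) + 4/(-2))*(-1)) = -40*(-6 + (-2*(-1/4) + 4*(-1/2))*(-1)) = -40*(-6 + (1/2 - 2)*(-1)) = -40*(-6 - 3/2*(-1)) = -40*(-6 + 3/2) = -40*(-9/2) = 180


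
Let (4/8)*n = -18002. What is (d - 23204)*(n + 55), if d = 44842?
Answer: -777864462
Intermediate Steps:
n = -36004 (n = 2*(-18002) = -36004)
(d - 23204)*(n + 55) = (44842 - 23204)*(-36004 + 55) = 21638*(-35949) = -777864462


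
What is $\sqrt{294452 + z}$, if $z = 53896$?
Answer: $2 \sqrt{87087} \approx 590.21$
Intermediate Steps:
$\sqrt{294452 + z} = \sqrt{294452 + 53896} = \sqrt{348348} = 2 \sqrt{87087}$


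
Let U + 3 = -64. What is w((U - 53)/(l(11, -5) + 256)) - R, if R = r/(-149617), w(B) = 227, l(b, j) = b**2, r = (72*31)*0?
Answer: 227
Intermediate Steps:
r = 0 (r = 2232*0 = 0)
U = -67 (U = -3 - 64 = -67)
R = 0 (R = 0/(-149617) = 0*(-1/149617) = 0)
w((U - 53)/(l(11, -5) + 256)) - R = 227 - 1*0 = 227 + 0 = 227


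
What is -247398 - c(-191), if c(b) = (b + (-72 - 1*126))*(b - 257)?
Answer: -421670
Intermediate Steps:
c(b) = (-257 + b)*(-198 + b) (c(b) = (b + (-72 - 126))*(-257 + b) = (b - 198)*(-257 + b) = (-198 + b)*(-257 + b) = (-257 + b)*(-198 + b))
-247398 - c(-191) = -247398 - (50886 + (-191)² - 455*(-191)) = -247398 - (50886 + 36481 + 86905) = -247398 - 1*174272 = -247398 - 174272 = -421670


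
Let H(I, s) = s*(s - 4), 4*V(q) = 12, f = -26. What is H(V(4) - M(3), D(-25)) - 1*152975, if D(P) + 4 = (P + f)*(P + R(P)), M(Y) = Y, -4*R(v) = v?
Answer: 11999937/16 ≈ 7.5000e+5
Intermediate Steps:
R(v) = -v/4
V(q) = 3 (V(q) = (¼)*12 = 3)
D(P) = -4 + 3*P*(-26 + P)/4 (D(P) = -4 + (P - 26)*(P - P/4) = -4 + (-26 + P)*(3*P/4) = -4 + 3*P*(-26 + P)/4)
H(I, s) = s*(-4 + s)
H(V(4) - M(3), D(-25)) - 1*152975 = (-4 - 39/2*(-25) + (¾)*(-25)²)*(-4 + (-4 - 39/2*(-25) + (¾)*(-25)²)) - 1*152975 = (-4 + 975/2 + (¾)*625)*(-4 + (-4 + 975/2 + (¾)*625)) - 152975 = (-4 + 975/2 + 1875/4)*(-4 + (-4 + 975/2 + 1875/4)) - 152975 = 3809*(-4 + 3809/4)/4 - 152975 = (3809/4)*(3793/4) - 152975 = 14447537/16 - 152975 = 11999937/16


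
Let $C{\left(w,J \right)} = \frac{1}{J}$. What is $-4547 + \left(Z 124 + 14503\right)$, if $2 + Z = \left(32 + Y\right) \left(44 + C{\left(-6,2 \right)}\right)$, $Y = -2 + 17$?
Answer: $269054$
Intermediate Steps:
$Y = 15$
$Z = \frac{4179}{2}$ ($Z = -2 + \left(32 + 15\right) \left(44 + \frac{1}{2}\right) = -2 + 47 \left(44 + \frac{1}{2}\right) = -2 + 47 \cdot \frac{89}{2} = -2 + \frac{4183}{2} = \frac{4179}{2} \approx 2089.5$)
$-4547 + \left(Z 124 + 14503\right) = -4547 + \left(\frac{4179}{2} \cdot 124 + 14503\right) = -4547 + \left(259098 + 14503\right) = -4547 + 273601 = 269054$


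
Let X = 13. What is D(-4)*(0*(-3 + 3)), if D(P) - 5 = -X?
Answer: 0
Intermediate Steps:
D(P) = -8 (D(P) = 5 - 1*13 = 5 - 13 = -8)
D(-4)*(0*(-3 + 3)) = -0*(-3 + 3) = -0*0 = -8*0 = 0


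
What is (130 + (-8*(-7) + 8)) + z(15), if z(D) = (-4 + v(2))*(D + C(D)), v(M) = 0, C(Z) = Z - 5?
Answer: 94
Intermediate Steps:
C(Z) = -5 + Z
z(D) = 20 - 8*D (z(D) = (-4 + 0)*(D + (-5 + D)) = -4*(-5 + 2*D) = 20 - 8*D)
(130 + (-8*(-7) + 8)) + z(15) = (130 + (-8*(-7) + 8)) + (20 - 8*15) = (130 + (56 + 8)) + (20 - 120) = (130 + 64) - 100 = 194 - 100 = 94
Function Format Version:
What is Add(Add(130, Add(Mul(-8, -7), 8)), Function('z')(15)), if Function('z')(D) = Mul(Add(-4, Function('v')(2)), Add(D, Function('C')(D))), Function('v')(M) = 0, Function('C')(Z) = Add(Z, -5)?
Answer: 94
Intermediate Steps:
Function('C')(Z) = Add(-5, Z)
Function('z')(D) = Add(20, Mul(-8, D)) (Function('z')(D) = Mul(Add(-4, 0), Add(D, Add(-5, D))) = Mul(-4, Add(-5, Mul(2, D))) = Add(20, Mul(-8, D)))
Add(Add(130, Add(Mul(-8, -7), 8)), Function('z')(15)) = Add(Add(130, Add(Mul(-8, -7), 8)), Add(20, Mul(-8, 15))) = Add(Add(130, Add(56, 8)), Add(20, -120)) = Add(Add(130, 64), -100) = Add(194, -100) = 94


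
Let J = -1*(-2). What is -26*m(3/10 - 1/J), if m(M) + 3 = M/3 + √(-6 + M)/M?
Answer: 1196/15 + 26*I*√155 ≈ 79.733 + 323.7*I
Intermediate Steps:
J = 2
m(M) = -3 + M/3 + √(-6 + M)/M (m(M) = -3 + (M/3 + √(-6 + M)/M) = -3 + M/3 + √(-6 + M)/M)
-26*m(3/10 - 1/J) = -26*(-3 + (3/10 - 1/2)/3 + √(-6 + (3/10 - 1/2))/(3/10 - 1/2)) = -26*(-3 + (3*(⅒) - 1*½)/3 + √(-6 + (3*(⅒) - 1*½))/(3*(⅒) - 1*½)) = -26*(-3 + (3/10 - ½)/3 + √(-6 + (3/10 - ½))/(3/10 - ½)) = -26*(-3 + (⅓)*(-⅕) + √(-6 - ⅕)/(-⅕)) = -26*(-3 - 1/15 - I*√155) = -26*(-46/15 - I*√155) = 1196/15 + 26*I*√155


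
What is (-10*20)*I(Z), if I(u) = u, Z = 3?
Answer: -600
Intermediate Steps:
(-10*20)*I(Z) = -10*20*3 = -200*3 = -600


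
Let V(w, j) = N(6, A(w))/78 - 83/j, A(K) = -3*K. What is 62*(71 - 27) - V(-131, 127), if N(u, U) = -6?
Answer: 4505134/1651 ≈ 2728.7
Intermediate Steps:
V(w, j) = -1/13 - 83/j (V(w, j) = -6/78 - 83/j = -6*1/78 - 83/j = -1/13 - 83/j)
62*(71 - 27) - V(-131, 127) = 62*(71 - 27) - (-1079 - 1*127)/(13*127) = 62*44 - (-1079 - 127)/(13*127) = 2728 - (-1206)/(13*127) = 2728 - 1*(-1206/1651) = 2728 + 1206/1651 = 4505134/1651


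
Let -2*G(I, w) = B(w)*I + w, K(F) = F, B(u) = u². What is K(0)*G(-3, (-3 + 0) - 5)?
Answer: 0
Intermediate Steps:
G(I, w) = -w/2 - I*w²/2 (G(I, w) = -(w²*I + w)/2 = -(I*w² + w)/2 = -(w + I*w²)/2 = -w/2 - I*w²/2)
K(0)*G(-3, (-3 + 0) - 5) = 0*(((-3 + 0) - 5)*(-1 - 1*(-3)*((-3 + 0) - 5))/2) = 0*((-3 - 5)*(-1 - 1*(-3)*(-3 - 5))/2) = 0*((½)*(-8)*(-1 - 1*(-3)*(-8))) = 0*((½)*(-8)*(-1 - 24)) = 0*((½)*(-8)*(-25)) = 0*100 = 0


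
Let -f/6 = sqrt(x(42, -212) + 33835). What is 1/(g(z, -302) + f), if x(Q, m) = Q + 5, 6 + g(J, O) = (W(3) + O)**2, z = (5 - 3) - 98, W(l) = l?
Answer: 89395/7990246273 + 6*sqrt(33882)/7990246273 ≈ 1.1326e-5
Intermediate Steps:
z = -96 (z = 2 - 98 = -96)
g(J, O) = -6 + (3 + O)**2
x(Q, m) = 5 + Q
f = -6*sqrt(33882) (f = -6*sqrt((5 + 42) + 33835) = -6*sqrt(47 + 33835) = -6*sqrt(33882) ≈ -1104.4)
1/(g(z, -302) + f) = 1/((-6 + (3 - 302)**2) - 6*sqrt(33882)) = 1/((-6 + (-299)**2) - 6*sqrt(33882)) = 1/((-6 + 89401) - 6*sqrt(33882)) = 1/(89395 - 6*sqrt(33882))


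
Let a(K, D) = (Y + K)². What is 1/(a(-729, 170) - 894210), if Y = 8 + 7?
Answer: -1/384414 ≈ -2.6014e-6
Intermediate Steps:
Y = 15
a(K, D) = (15 + K)²
1/(a(-729, 170) - 894210) = 1/((15 - 729)² - 894210) = 1/((-714)² - 894210) = 1/(509796 - 894210) = 1/(-384414) = -1/384414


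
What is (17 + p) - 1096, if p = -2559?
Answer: -3638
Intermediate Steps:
(17 + p) - 1096 = (17 - 2559) - 1096 = -2542 - 1096 = -3638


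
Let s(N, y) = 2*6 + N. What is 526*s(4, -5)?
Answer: 8416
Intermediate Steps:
s(N, y) = 12 + N
526*s(4, -5) = 526*(12 + 4) = 526*16 = 8416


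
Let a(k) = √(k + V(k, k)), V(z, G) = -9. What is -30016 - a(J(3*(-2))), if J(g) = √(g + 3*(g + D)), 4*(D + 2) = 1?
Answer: -30016 - √(-36 + 6*I*√13)/2 ≈ -30017.0 - 3.1225*I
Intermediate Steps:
D = -7/4 (D = -2 + (¼)*1 = -2 + ¼ = -7/4 ≈ -1.7500)
J(g) = √(-21/4 + 4*g) (J(g) = √(g + 3*(g - 7/4)) = √(g + 3*(-7/4 + g)) = √(g + (-21/4 + 3*g)) = √(-21/4 + 4*g))
a(k) = √(-9 + k) (a(k) = √(k - 9) = √(-9 + k))
-30016 - a(J(3*(-2))) = -30016 - √(-9 + √(-21 + 16*(3*(-2)))/2) = -30016 - √(-9 + √(-21 + 16*(-6))/2) = -30016 - √(-9 + √(-21 - 96)/2) = -30016 - √(-9 + √(-117)/2) = -30016 - √(-9 + (3*I*√13)/2) = -30016 - √(-9 + 3*I*√13/2)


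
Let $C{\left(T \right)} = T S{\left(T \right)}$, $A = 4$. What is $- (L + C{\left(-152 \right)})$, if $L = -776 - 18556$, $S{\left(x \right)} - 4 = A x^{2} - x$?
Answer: $14090276$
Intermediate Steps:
$S{\left(x \right)} = 4 - x + 4 x^{2}$ ($S{\left(x \right)} = 4 + \left(4 x^{2} - x\right) = 4 + \left(- x + 4 x^{2}\right) = 4 - x + 4 x^{2}$)
$C{\left(T \right)} = T \left(4 - T + 4 T^{2}\right)$
$L = -19332$
$- (L + C{\left(-152 \right)}) = - (-19332 - 152 \left(4 - -152 + 4 \left(-152\right)^{2}\right)) = - (-19332 - 152 \left(4 + 152 + 4 \cdot 23104\right)) = - (-19332 - 152 \left(4 + 152 + 92416\right)) = - (-19332 - 14070944) = \left(-1\right) \left(-14090276\right) = 14090276$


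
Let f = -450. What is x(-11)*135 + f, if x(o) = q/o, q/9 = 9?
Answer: -15885/11 ≈ -1444.1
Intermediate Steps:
q = 81 (q = 9*9 = 81)
x(o) = 81/o
x(-11)*135 + f = (81/(-11))*135 - 450 = (81*(-1/11))*135 - 450 = -81/11*135 - 450 = -10935/11 - 450 = -15885/11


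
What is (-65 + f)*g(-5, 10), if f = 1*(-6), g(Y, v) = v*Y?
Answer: 3550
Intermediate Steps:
g(Y, v) = Y*v
f = -6
(-65 + f)*g(-5, 10) = (-65 - 6)*(-5*10) = -71*(-50) = 3550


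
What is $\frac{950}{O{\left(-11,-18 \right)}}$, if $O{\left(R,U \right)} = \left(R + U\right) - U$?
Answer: $- \frac{950}{11} \approx -86.364$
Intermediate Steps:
$O{\left(R,U \right)} = R$
$\frac{950}{O{\left(-11,-18 \right)}} = \frac{950}{-11} = 950 \left(- \frac{1}{11}\right) = - \frac{950}{11}$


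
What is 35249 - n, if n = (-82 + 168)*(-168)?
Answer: 49697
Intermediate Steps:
n = -14448 (n = 86*(-168) = -14448)
35249 - n = 35249 - 1*(-14448) = 35249 + 14448 = 49697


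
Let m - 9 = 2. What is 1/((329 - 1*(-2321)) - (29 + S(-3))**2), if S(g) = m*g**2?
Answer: -1/13734 ≈ -7.2812e-5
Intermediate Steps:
m = 11 (m = 9 + 2 = 11)
S(g) = 11*g**2
1/((329 - 1*(-2321)) - (29 + S(-3))**2) = 1/((329 - 1*(-2321)) - (29 + 11*(-3)**2)**2) = 1/((329 + 2321) - (29 + 11*9)**2) = 1/(2650 - (29 + 99)**2) = 1/(2650 - 1*128**2) = 1/(2650 - 1*16384) = 1/(2650 - 16384) = 1/(-13734) = -1/13734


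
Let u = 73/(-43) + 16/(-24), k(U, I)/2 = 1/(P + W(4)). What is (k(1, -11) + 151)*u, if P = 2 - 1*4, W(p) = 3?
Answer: -15555/43 ≈ -361.74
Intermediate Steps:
P = -2 (P = 2 - 4 = -2)
k(U, I) = 2 (k(U, I) = 2/(-2 + 3) = 2/1 = 2*1 = 2)
u = -305/129 (u = 73*(-1/43) + 16*(-1/24) = -73/43 - ⅔ = -305/129 ≈ -2.3643)
(k(1, -11) + 151)*u = (2 + 151)*(-305/129) = 153*(-305/129) = -15555/43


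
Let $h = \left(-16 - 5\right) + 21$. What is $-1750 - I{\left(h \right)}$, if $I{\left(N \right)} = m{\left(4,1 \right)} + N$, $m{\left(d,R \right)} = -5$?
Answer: $-1745$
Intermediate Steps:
$h = 0$ ($h = -21 + 21 = 0$)
$I{\left(N \right)} = -5 + N$
$-1750 - I{\left(h \right)} = -1750 - \left(-5 + 0\right) = -1750 - -5 = -1750 + 5 = -1745$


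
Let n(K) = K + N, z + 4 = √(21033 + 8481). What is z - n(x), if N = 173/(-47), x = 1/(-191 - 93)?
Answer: -4213/13348 + √29514 ≈ 171.48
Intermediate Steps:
z = -4 + √29514 (z = -4 + √(21033 + 8481) = -4 + √29514 ≈ 167.80)
x = -1/284 (x = 1/(-284) = -1/284 ≈ -0.0035211)
N = -173/47 (N = 173*(-1/47) = -173/47 ≈ -3.6809)
n(K) = -173/47 + K (n(K) = K - 173/47 = -173/47 + K)
z - n(x) = (-4 + √29514) - (-173/47 - 1/284) = (-4 + √29514) - 1*(-49179/13348) = (-4 + √29514) + 49179/13348 = -4213/13348 + √29514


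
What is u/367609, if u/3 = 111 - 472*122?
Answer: -172419/367609 ≈ -0.46903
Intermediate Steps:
u = -172419 (u = 3*(111 - 472*122) = 3*(111 - 57584) = 3*(-57473) = -172419)
u/367609 = -172419/367609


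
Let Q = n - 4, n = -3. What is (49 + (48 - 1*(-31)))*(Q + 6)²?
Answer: 128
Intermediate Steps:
Q = -7 (Q = -3 - 4 = -7)
(49 + (48 - 1*(-31)))*(Q + 6)² = (49 + (48 - 1*(-31)))*(-7 + 6)² = (49 + (48 + 31))*(-1)² = (49 + 79)*1 = 128*1 = 128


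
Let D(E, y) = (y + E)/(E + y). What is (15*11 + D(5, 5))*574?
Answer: 95284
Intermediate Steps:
D(E, y) = 1 (D(E, y) = (E + y)/(E + y) = 1)
(15*11 + D(5, 5))*574 = (15*11 + 1)*574 = (165 + 1)*574 = 166*574 = 95284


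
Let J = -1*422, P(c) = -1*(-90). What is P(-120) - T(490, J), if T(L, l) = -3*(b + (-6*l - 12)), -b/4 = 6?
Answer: 7578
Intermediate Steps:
b = -24 (b = -4*6 = -24)
P(c) = 90
J = -422
T(L, l) = 108 + 18*l (T(L, l) = -3*(-24 + (-6*l - 12)) = -3*(-24 + (-12 - 6*l)) = -3*(-36 - 6*l) = 108 + 18*l)
P(-120) - T(490, J) = 90 - (108 + 18*(-422)) = 90 - (108 - 7596) = 90 - 1*(-7488) = 90 + 7488 = 7578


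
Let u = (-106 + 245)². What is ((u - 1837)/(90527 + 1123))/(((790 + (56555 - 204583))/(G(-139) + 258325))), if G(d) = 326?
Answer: -8018181/23926175 ≈ -0.33512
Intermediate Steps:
u = 19321 (u = 139² = 19321)
((u - 1837)/(90527 + 1123))/(((790 + (56555 - 204583))/(G(-139) + 258325))) = ((19321 - 1837)/(90527 + 1123))/(((790 + (56555 - 204583))/(326 + 258325))) = (17484/91650)/(((790 - 148028)/258651)) = (17484*(1/91650))/((-147238*1/258651)) = 62/(325*(-147238/258651)) = (62/325)*(-258651/147238) = -8018181/23926175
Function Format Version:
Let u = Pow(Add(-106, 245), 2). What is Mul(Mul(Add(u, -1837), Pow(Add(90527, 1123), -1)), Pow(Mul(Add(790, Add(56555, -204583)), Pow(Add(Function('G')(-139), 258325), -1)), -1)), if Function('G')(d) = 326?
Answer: Rational(-8018181, 23926175) ≈ -0.33512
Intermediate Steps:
u = 19321 (u = Pow(139, 2) = 19321)
Mul(Mul(Add(u, -1837), Pow(Add(90527, 1123), -1)), Pow(Mul(Add(790, Add(56555, -204583)), Pow(Add(Function('G')(-139), 258325), -1)), -1)) = Mul(Mul(Add(19321, -1837), Pow(Add(90527, 1123), -1)), Pow(Mul(Add(790, Add(56555, -204583)), Pow(Add(326, 258325), -1)), -1)) = Mul(Mul(17484, Pow(91650, -1)), Pow(Mul(Add(790, -148028), Pow(258651, -1)), -1)) = Mul(Mul(17484, Rational(1, 91650)), Pow(Mul(-147238, Rational(1, 258651)), -1)) = Mul(Rational(62, 325), Pow(Rational(-147238, 258651), -1)) = Mul(Rational(62, 325), Rational(-258651, 147238)) = Rational(-8018181, 23926175)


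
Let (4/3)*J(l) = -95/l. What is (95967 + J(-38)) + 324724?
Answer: 3365543/8 ≈ 4.2069e+5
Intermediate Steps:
J(l) = -285/(4*l) (J(l) = 3*(-95/l)/4 = -285/(4*l))
(95967 + J(-38)) + 324724 = (95967 - 285/4/(-38)) + 324724 = (95967 - 285/4*(-1/38)) + 324724 = (95967 + 15/8) + 324724 = 767751/8 + 324724 = 3365543/8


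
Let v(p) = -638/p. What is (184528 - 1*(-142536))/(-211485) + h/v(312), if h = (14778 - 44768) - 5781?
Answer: 1180040336444/67463715 ≈ 17491.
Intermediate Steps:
h = -35771 (h = -29990 - 5781 = -35771)
(184528 - 1*(-142536))/(-211485) + h/v(312) = (184528 - 1*(-142536))/(-211485) - 35771/((-638/312)) = (184528 + 142536)*(-1/211485) - 35771/((-638*1/312)) = 327064*(-1/211485) - 35771/(-319/156) = -327064/211485 - 35771*(-156/319) = -327064/211485 + 5580276/319 = 1180040336444/67463715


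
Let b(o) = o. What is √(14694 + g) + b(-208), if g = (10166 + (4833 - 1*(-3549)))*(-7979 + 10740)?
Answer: -208 + √51225722 ≈ 6949.2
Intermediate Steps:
g = 51211028 (g = (10166 + (4833 + 3549))*2761 = (10166 + 8382)*2761 = 18548*2761 = 51211028)
√(14694 + g) + b(-208) = √(14694 + 51211028) - 208 = √51225722 - 208 = -208 + √51225722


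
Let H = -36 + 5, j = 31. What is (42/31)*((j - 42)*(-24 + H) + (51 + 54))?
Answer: 29820/31 ≈ 961.94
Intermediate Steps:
H = -31
(42/31)*((j - 42)*(-24 + H) + (51 + 54)) = (42/31)*((31 - 42)*(-24 - 31) + (51 + 54)) = (42*(1/31))*(-11*(-55) + 105) = 42*(605 + 105)/31 = (42/31)*710 = 29820/31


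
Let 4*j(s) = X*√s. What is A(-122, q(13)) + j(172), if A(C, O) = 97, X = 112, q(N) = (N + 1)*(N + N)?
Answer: 97 + 56*√43 ≈ 464.22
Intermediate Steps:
q(N) = 2*N*(1 + N) (q(N) = (1 + N)*(2*N) = 2*N*(1 + N))
j(s) = 28*√s (j(s) = (112*√s)/4 = 28*√s)
A(-122, q(13)) + j(172) = 97 + 28*√172 = 97 + 28*(2*√43) = 97 + 56*√43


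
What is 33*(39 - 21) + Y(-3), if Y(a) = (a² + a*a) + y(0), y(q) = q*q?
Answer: 612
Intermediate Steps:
y(q) = q²
Y(a) = 2*a² (Y(a) = (a² + a*a) + 0² = (a² + a²) + 0 = 2*a² + 0 = 2*a²)
33*(39 - 21) + Y(-3) = 33*(39 - 21) + 2*(-3)² = 33*18 + 2*9 = 594 + 18 = 612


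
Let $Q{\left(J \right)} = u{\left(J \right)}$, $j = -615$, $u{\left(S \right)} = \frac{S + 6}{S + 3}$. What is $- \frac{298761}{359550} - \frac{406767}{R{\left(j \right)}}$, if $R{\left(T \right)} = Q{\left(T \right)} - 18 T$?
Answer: $- \frac{10170124636321}{270679187550} \approx -37.573$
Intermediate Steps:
$u{\left(S \right)} = \frac{6 + S}{3 + S}$
$Q{\left(J \right)} = \frac{6 + J}{3 + J}$
$R{\left(T \right)} = - 18 T + \frac{6 + T}{3 + T}$ ($R{\left(T \right)} = \frac{6 + T}{3 + T} - 18 T = - 18 T + \frac{6 + T}{3 + T}$)
$- \frac{298761}{359550} - \frac{406767}{R{\left(j \right)}} = - \frac{298761}{359550} - \frac{406767}{\frac{1}{3 - 615} \left(6 - 615 - - 11070 \left(3 - 615\right)\right)} = \left(-298761\right) \frac{1}{359550} - \frac{406767}{\frac{1}{-612} \left(6 - 615 - \left(-11070\right) \left(-612\right)\right)} = - \frac{99587}{119850} - \frac{406767}{\left(- \frac{1}{612}\right) \left(6 - 615 - 6774840\right)} = - \frac{99587}{119850} - \frac{406767}{\left(- \frac{1}{612}\right) \left(-6775449\right)} = - \frac{99587}{119850} - \frac{406767}{\frac{2258483}{204}} = - \frac{99587}{119850} - \frac{82980468}{2258483} = - \frac{10170124636321}{270679187550}$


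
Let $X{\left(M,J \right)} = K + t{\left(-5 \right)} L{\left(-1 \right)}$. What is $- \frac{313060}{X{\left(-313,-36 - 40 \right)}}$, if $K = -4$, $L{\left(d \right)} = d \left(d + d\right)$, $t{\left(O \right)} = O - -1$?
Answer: $\frac{78265}{3} \approx 26088.0$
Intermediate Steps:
$t{\left(O \right)} = 1 + O$ ($t{\left(O \right)} = O + 1 = 1 + O$)
$L{\left(d \right)} = 2 d^{2}$ ($L{\left(d \right)} = d 2 d = 2 d^{2}$)
$X{\left(M,J \right)} = -12$ ($X{\left(M,J \right)} = -4 + \left(1 - 5\right) 2 \left(-1\right)^{2} = -4 - 4 \cdot 2 \cdot 1 = -4 - 8 = -12$)
$- \frac{313060}{X{\left(-313,-36 - 40 \right)}} = - \frac{313060}{-12} = \left(-313060\right) \left(- \frac{1}{12}\right) = \frac{78265}{3}$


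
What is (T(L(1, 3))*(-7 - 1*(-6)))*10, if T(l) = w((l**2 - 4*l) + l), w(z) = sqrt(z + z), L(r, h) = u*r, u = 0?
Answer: 0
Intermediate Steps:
L(r, h) = 0 (L(r, h) = 0*r = 0)
w(z) = sqrt(2)*sqrt(z) (w(z) = sqrt(2*z) = sqrt(2)*sqrt(z))
T(l) = sqrt(2)*sqrt(l**2 - 3*l) (T(l) = sqrt(2)*sqrt((l**2 - 4*l) + l) = sqrt(2)*sqrt(l**2 - 3*l))
(T(L(1, 3))*(-7 - 1*(-6)))*10 = ((sqrt(2)*sqrt(0*(-3 + 0)))*(-7 - 1*(-6)))*10 = ((sqrt(2)*sqrt(0*(-3)))*(-7 + 6))*10 = ((sqrt(2)*sqrt(0))*(-1))*10 = ((sqrt(2)*0)*(-1))*10 = (0*(-1))*10 = 0*10 = 0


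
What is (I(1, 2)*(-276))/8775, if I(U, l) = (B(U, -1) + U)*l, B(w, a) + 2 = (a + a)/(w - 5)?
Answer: 92/2925 ≈ 0.031453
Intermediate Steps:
B(w, a) = -2 + 2*a/(-5 + w) (B(w, a) = -2 + (a + a)/(w - 5) = -2 + (2*a)/(-5 + w) = -2 + 2*a/(-5 + w))
I(U, l) = l*(U + 2*(4 - U)/(-5 + U)) (I(U, l) = (2*(5 - 1 - U)/(-5 + U) + U)*l = (2*(4 - U)/(-5 + U) + U)*l = (U + 2*(4 - U)/(-5 + U))*l = l*(U + 2*(4 - U)/(-5 + U)))
(I(1, 2)*(-276))/8775 = ((2*(8 + 1² - 7*1)/(-5 + 1))*(-276))/8775 = ((2*(8 + 1 - 7)/(-4))*(-276))*(1/8775) = ((2*(-¼)*2)*(-276))*(1/8775) = -1*(-276)*(1/8775) = 276*(1/8775) = 92/2925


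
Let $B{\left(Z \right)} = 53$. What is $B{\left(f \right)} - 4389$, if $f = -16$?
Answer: $-4336$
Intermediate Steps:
$B{\left(f \right)} - 4389 = 53 - 4389 = -4336$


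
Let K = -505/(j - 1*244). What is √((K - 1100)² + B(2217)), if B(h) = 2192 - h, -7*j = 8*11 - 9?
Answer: 10*√38500116530/1787 ≈ 1098.0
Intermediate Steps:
j = -79/7 (j = -(8*11 - 9)/7 = -(88 - 9)/7 = -⅐*79 = -79/7 ≈ -11.286)
K = 3535/1787 (K = -505/(-79/7 - 1*244) = -505/(-79/7 - 244) = -505/(-1787/7) = -505*(-7/1787) = 3535/1787 ≈ 1.9782)
√((K - 1100)² + B(2217)) = √((3535/1787 - 1100)² + (2192 - 1*2217)) = √((-1962165/1787)² + (2192 - 2217)) = √(3850091487225/3193369 - 25) = √(3850011653000/3193369) = 10*√38500116530/1787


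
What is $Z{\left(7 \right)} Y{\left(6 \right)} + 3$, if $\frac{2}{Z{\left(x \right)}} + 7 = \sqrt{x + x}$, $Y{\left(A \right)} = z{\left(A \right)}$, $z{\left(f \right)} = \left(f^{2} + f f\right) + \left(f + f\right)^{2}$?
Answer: $- \frac{417}{5} - \frac{432 \sqrt{14}}{35} \approx -129.58$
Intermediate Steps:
$z{\left(f \right)} = 6 f^{2}$ ($z{\left(f \right)} = \left(f^{2} + f^{2}\right) + \left(2 f\right)^{2} = 2 f^{2} + 4 f^{2} = 6 f^{2}$)
$Y{\left(A \right)} = 6 A^{2}$
$Z{\left(x \right)} = \frac{2}{-7 + \sqrt{2} \sqrt{x}}$ ($Z{\left(x \right)} = \frac{2}{-7 + \sqrt{x + x}} = \frac{2}{-7 + \sqrt{2 x}} = \frac{2}{-7 + \sqrt{2} \sqrt{x}}$)
$Z{\left(7 \right)} Y{\left(6 \right)} + 3 = \frac{2}{-7 + \sqrt{2} \sqrt{7}} \cdot 6 \cdot 6^{2} + 3 = \frac{2}{-7 + \sqrt{14}} \cdot 6 \cdot 36 + 3 = \frac{2}{-7 + \sqrt{14}} \cdot 216 + 3 = \frac{432}{-7 + \sqrt{14}} + 3 = 3 + \frac{432}{-7 + \sqrt{14}}$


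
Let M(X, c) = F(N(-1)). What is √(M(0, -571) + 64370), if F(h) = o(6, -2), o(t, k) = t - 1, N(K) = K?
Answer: 25*√103 ≈ 253.72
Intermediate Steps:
o(t, k) = -1 + t
F(h) = 5 (F(h) = -1 + 6 = 5)
M(X, c) = 5
√(M(0, -571) + 64370) = √(5 + 64370) = √64375 = 25*√103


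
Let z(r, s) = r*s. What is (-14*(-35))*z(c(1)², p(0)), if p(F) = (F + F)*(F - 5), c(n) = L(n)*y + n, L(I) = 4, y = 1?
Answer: 0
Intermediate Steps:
c(n) = 4 + n (c(n) = 4*1 + n = 4 + n)
p(F) = 2*F*(-5 + F) (p(F) = (2*F)*(-5 + F) = 2*F*(-5 + F))
(-14*(-35))*z(c(1)², p(0)) = (-14*(-35))*((4 + 1)²*(2*0*(-5 + 0))) = 490*(5²*(2*0*(-5))) = 490*(25*0) = 490*0 = 0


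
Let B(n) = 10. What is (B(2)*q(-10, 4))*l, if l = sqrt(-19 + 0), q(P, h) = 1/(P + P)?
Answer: -I*sqrt(19)/2 ≈ -2.1795*I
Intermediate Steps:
q(P, h) = 1/(2*P)
l = I*sqrt(19) (l = sqrt(-19) = I*sqrt(19) ≈ 4.3589*I)
(B(2)*q(-10, 4))*l = (10*((1/2)/(-10)))*(I*sqrt(19)) = (10*((1/2)*(-1/10)))*(I*sqrt(19)) = (10*(-1/20))*(I*sqrt(19)) = -I*sqrt(19)/2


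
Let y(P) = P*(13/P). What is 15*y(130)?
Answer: 195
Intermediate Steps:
y(P) = 13
15*y(130) = 15*13 = 195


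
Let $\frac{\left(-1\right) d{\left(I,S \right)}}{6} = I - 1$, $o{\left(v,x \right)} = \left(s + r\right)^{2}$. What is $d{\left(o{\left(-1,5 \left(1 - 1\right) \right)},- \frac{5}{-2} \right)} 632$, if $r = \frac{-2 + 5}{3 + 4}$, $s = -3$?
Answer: $- \frac{1042800}{49} \approx -21282.0$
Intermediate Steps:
$r = \frac{3}{7} \approx 0.42857$
$o{\left(v,x \right)} = \frac{324}{49}$ ($o{\left(v,x \right)} = \left(-3 + \frac{3}{7}\right)^{2} = \left(- \frac{18}{7}\right)^{2} = \frac{324}{49}$)
$d{\left(I,S \right)} = 6 - 6 I$ ($d{\left(I,S \right)} = - 6 \left(I - 1\right) = - 6 \left(-1 + I\right) = 6 - 6 I$)
$d{\left(o{\left(-1,5 \left(1 - 1\right) \right)},- \frac{5}{-2} \right)} 632 = \left(6 - \frac{1944}{49}\right) 632 = \left(- \frac{1650}{49}\right) 632 = - \frac{1042800}{49}$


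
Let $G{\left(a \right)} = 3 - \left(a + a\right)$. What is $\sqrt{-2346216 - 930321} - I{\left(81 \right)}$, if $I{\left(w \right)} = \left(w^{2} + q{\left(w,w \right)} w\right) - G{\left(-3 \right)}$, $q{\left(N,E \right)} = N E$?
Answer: $-537993 + i \sqrt{3276537} \approx -5.3799 \cdot 10^{5} + 1810.1 i$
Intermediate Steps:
$G{\left(a \right)} = 3 - 2 a$
$q{\left(N,E \right)} = E N$
$I{\left(w \right)} = -9 + w^{2} + w^{3}$ ($I{\left(w \right)} = \left(w^{2} + w w w\right) - \left(3 - -6\right) = \left(w^{2} + w^{2} w\right) - \left(3 + 6\right) = \left(w^{2} + w^{3}\right) - 9 = -9 + w^{2} + w^{3}$)
$\sqrt{-2346216 - 930321} - I{\left(81 \right)} = \sqrt{-2346216 - 930321} - \left(-9 + 81^{2} + 81^{3}\right) = \sqrt{-3276537} - \left(-9 + 6561 + 531441\right) = i \sqrt{3276537} - 537993 = -537993 + i \sqrt{3276537}$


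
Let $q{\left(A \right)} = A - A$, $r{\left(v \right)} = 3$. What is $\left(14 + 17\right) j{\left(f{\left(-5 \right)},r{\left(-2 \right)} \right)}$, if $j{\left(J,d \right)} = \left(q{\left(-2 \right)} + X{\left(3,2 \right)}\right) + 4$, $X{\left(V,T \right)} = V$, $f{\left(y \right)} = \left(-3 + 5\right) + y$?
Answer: $217$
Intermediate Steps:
$f{\left(y \right)} = 2 + y$
$q{\left(A \right)} = 0$
$j{\left(J,d \right)} = 7$ ($j{\left(J,d \right)} = \left(0 + 3\right) + 4 = 3 + 4 = 7$)
$\left(14 + 17\right) j{\left(f{\left(-5 \right)},r{\left(-2 \right)} \right)} = \left(14 + 17\right) 7 = 31 \cdot 7 = 217$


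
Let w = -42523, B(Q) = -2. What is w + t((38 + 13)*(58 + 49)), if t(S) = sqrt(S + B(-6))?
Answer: -42523 + sqrt(5455) ≈ -42449.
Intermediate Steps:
t(S) = sqrt(-2 + S) (t(S) = sqrt(S - 2) = sqrt(-2 + S))
w + t((38 + 13)*(58 + 49)) = -42523 + sqrt(-2 + (38 + 13)*(58 + 49)) = -42523 + sqrt(-2 + 51*107) = -42523 + sqrt(-2 + 5457) = -42523 + sqrt(5455)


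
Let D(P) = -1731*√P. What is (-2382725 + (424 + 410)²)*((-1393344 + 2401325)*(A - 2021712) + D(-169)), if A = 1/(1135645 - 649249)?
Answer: 1672323207348979994576339/486396 + 37966364007*I ≈ 3.4382e+18 + 3.7966e+10*I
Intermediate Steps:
A = 1/486396 ≈ 2.0559e-6
(-2382725 + (424 + 410)²)*((-1393344 + 2401325)*(A - 2021712) + D(-169)) = (-2382725 + (424 + 410)²)*((-1393344 + 2401325)*(1/486396 - 2021712) - 22503*I) = (-2382725 + 834²)*(1007981*(-983352629951/486396) - 22503*I) = (-2382725 + 695556)*(-991200767290638931/486396 - 22503*I) = -1687169*(-991200767290638931/486396 - 22503*I) = 1672323207348979994576339/486396 + 37966364007*I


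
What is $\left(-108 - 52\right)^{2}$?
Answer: $25600$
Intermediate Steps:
$\left(-108 - 52\right)^{2} = \left(-160\right)^{2} = 25600$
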